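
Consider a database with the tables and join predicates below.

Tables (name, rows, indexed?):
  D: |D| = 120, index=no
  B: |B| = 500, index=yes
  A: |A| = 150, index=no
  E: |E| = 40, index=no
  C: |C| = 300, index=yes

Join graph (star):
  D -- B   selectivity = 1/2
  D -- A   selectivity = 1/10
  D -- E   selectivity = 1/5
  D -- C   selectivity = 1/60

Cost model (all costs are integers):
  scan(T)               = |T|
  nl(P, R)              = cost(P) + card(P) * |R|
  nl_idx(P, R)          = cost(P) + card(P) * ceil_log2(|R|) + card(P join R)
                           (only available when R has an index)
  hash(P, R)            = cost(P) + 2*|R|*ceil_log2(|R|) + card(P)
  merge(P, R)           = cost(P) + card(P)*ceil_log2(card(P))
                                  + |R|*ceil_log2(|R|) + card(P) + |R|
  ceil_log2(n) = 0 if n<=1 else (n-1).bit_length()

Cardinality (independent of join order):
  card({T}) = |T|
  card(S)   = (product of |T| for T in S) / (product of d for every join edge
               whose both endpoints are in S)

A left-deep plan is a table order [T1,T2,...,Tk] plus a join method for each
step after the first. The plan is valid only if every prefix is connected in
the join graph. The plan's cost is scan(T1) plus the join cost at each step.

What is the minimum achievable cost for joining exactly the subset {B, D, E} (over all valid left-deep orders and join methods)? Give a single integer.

10680

Selinger DP over subsets of {B,D,E}:
  {D}: scan cost=120, card=120
  {B}: scan cost=500, card=500
  {E}: scan cost=40, card=40
  {BD}: card=30000; try (D,hash)→2680, (B,merge)→6080, (D,merge)→6460, (B,hash)→9240, (B,nl_idx)→31200, (B,nl)→60120 …(+1); best=2680 via (D,hash)
  {DE}: card=960; try (E,hash)→720, (D,merge)→1280, (E,merge)→1360, (D,hash)→1760, (D,nl)→4840, (E,nl)→4920; best=720 via (E,hash)
  {BDE}: card=240000; try (B,hash)→10680, (B,merge)→16280, (E,hash)→33160, (B,nl_idx)→249360, (B,nl)→480720, (E,merge)→482960 …(+1); best=10680 via (B,hash)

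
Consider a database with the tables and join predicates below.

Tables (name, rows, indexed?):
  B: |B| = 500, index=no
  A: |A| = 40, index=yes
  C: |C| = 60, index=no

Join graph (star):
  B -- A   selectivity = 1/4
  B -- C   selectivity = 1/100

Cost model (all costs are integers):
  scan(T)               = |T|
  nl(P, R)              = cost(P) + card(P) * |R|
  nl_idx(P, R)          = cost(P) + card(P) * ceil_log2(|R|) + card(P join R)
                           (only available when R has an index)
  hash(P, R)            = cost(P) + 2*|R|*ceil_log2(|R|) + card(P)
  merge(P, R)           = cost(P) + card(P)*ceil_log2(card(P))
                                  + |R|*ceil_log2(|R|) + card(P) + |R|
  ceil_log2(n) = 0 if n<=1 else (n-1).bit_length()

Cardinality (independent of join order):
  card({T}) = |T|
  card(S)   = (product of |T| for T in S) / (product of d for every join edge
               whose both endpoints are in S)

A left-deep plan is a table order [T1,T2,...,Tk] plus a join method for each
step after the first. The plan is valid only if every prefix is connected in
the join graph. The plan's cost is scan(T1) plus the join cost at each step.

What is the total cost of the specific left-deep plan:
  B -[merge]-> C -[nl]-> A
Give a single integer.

17920

step 1: scan B: cost=500, card=500
step 2: join C via merge
    card(P join C) = 500*60/(100) = 300
    cost = 500 + 500*9 + 60*6 + 500 + 60 = 5920
step 3: join A via nl
    card(P join A) = 300*40/(4) = 3000
    cost = 5920 + 300*40 = 17920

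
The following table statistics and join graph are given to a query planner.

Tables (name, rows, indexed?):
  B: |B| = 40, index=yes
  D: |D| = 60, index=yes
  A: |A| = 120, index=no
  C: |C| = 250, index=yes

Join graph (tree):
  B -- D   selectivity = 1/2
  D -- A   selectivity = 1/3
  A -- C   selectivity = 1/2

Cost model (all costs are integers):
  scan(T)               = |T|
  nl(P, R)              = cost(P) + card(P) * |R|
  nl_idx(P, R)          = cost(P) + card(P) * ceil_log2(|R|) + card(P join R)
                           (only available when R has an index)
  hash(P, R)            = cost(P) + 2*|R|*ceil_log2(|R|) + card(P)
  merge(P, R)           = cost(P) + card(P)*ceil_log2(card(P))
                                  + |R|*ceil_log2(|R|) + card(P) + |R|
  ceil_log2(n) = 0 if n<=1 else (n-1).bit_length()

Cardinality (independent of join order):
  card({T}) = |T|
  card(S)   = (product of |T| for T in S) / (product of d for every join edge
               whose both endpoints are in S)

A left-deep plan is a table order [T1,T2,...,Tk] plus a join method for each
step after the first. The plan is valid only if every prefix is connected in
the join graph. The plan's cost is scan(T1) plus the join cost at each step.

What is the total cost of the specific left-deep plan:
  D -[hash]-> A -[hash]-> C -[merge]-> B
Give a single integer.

step 1: scan D: cost=60, card=60
step 2: join A via hash
    card(P join A) = 60*120/(3) = 2400
    cost = 60 + 2*120*7 + 60 = 1800
step 3: join C via hash
    card(P join C) = 2400*250/(2) = 300000
    cost = 1800 + 2*250*8 + 2400 = 8200
step 4: join B via merge
    card(P join B) = 300000*40/(2) = 6000000
    cost = 8200 + 300000*19 + 40*6 + 300000 + 40 = 6008480

6008480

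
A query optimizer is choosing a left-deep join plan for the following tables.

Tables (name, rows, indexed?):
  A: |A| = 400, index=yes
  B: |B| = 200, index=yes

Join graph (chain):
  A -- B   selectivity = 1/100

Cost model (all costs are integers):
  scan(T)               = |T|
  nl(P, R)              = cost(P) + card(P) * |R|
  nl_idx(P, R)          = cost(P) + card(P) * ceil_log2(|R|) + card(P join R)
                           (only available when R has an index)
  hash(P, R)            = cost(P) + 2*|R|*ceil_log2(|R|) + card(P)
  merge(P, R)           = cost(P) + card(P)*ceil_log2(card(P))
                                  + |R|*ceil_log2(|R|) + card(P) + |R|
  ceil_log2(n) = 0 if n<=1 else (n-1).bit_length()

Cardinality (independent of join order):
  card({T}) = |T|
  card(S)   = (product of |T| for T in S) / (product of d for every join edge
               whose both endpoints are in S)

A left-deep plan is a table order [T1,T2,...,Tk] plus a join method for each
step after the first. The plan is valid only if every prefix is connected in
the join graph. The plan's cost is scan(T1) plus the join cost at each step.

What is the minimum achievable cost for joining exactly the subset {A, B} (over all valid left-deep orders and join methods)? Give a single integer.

2800

Selinger DP over subsets of {A,B}:
  {A}: scan cost=400, card=400
  {B}: scan cost=200, card=200
  {AB}: card=800; try (A,nl_idx)→2800, (B,hash)→4000, (B,nl_idx)→4400, (A,merge)→6000, (B,merge)→6200, (A,hash)→7600 …(+2); best=2800 via (A,nl_idx)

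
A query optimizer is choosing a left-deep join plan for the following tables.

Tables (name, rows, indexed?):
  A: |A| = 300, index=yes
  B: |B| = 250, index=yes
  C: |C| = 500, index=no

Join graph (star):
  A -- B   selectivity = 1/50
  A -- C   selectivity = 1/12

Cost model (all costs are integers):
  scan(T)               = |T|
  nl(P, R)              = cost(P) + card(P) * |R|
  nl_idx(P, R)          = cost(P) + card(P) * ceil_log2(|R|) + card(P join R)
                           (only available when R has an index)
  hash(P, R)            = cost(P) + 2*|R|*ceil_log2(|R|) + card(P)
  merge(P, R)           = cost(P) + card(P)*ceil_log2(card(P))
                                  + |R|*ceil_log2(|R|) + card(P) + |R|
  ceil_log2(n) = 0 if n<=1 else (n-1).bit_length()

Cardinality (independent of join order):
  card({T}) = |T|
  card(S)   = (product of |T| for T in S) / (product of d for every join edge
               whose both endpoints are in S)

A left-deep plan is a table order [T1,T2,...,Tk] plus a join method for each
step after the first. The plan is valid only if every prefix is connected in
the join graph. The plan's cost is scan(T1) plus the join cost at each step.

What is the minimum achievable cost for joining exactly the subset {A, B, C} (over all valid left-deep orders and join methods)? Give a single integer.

Selinger DP over subsets of {A,B,C}:
  {A}: scan cost=300, card=300
  {B}: scan cost=250, card=250
  {C}: scan cost=500, card=500
  {AB}: card=1500; try (A,nl_idx)→4000, (B,nl_idx)→4200, (B,hash)→4600, (A,merge)→5500, (B,merge)→5550, (A,hash)→5900 …(+2); best=4000 via (A,nl_idx)
  {AC}: card=12500; try (A,hash)→6400, (C,merge)→8300, (A,merge)→8500, (C,hash)→9600, (A,nl_idx)→17500, (C,nl)→150300 …(+1); best=6400 via (A,hash)
  {ABC}: card=62500; try (C,hash)→14500, (B,hash)→22900, (C,merge)→27000, (B,nl_idx)→168900, (B,merge)→196150, (C,nl)→754000 …(+1); best=14500 via (C,hash)

14500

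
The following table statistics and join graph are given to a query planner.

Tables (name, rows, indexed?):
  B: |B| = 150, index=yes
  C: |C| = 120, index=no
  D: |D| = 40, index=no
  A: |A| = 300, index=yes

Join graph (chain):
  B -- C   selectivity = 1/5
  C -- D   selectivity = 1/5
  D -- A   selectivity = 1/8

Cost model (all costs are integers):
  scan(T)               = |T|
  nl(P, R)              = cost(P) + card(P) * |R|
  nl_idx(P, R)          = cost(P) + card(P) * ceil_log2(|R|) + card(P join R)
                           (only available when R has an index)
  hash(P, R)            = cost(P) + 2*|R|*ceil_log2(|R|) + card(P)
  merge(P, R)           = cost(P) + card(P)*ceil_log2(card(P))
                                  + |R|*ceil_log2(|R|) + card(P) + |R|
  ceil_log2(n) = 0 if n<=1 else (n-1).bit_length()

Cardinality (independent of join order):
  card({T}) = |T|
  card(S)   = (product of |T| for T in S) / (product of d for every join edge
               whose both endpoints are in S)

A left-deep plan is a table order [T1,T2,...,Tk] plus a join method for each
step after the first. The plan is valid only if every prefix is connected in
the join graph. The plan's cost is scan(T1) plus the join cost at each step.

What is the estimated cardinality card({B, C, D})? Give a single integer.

28800

Tables in S: B(150), C(120), D(40)
Edges inside S: B-C(d=5), C-D(d=5)
numerator = 150 * 120 * 40 = 720000
denominator = 5 * 5 = 25
card(S) = 720000 / 25 = 28800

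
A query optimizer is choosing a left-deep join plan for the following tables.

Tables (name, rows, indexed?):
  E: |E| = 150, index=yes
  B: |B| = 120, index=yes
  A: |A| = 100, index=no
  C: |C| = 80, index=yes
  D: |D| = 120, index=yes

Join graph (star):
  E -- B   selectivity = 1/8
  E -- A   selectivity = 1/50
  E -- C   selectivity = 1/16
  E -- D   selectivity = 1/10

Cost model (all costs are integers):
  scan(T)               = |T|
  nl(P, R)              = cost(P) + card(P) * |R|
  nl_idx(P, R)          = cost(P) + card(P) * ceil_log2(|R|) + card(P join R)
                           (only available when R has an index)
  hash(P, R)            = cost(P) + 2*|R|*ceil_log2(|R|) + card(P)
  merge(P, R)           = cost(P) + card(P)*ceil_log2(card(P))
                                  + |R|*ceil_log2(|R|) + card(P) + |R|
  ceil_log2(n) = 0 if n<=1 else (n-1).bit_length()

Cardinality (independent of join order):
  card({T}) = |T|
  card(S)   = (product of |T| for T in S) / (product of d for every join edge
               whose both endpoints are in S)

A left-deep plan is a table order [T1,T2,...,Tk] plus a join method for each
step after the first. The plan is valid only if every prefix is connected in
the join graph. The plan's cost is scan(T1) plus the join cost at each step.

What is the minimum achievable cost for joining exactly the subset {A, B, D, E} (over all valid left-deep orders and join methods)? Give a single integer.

8460

Selinger DP over subsets of {A,B,D,E}:
  {E}: scan cost=150, card=150
  {B}: scan cost=120, card=120
  {A}: scan cost=100, card=100
  {D}: scan cost=120, card=120
  {BE}: card=2250; try (B,hash)→1980, (E,merge)→2430, (B,merge)→2460, (E,hash)→2640, (E,nl_idx)→3330, (B,nl_idx)→3450 …(+2); best=1980 via (B,hash)
  {AE}: card=300; try (E,nl_idx)→1200, (A,hash)→1700, (E,merge)→2250, (A,merge)→2300, (E,hash)→2600, (E,nl)→15100 …(+1); best=1200 via (E,nl_idx)
  {DE}: card=1800; try (D,hash)→1980, (E,merge)→2430, (D,merge)→2460, (E,hash)→2640, (E,nl_idx)→2880, (D,nl_idx)→3000 …(+2); best=1980 via (D,hash)
  {ABE}: card=4500; try (B,hash)→3180, (B,merge)→5160, (A,hash)→5630, (B,nl_idx)→7800, (A,merge)→32030, (B,nl)→37200 …(+1); best=3180 via (B,hash)
  {BDE}: card=27000; try (B,hash)→5460, (D,hash)→5910, (B,merge)→24540, (D,merge)→32190, (B,nl_idx)→41580, (D,nl_idx)→44730 …(+2); best=5460 via (B,hash)
  {ADE}: card=3600; try (D,hash)→3180, (D,merge)→5160, (A,hash)→5180, (D,nl_idx)→6900, (A,merge)→24380, (D,nl)→37200 …(+1); best=3180 via (D,hash)
  {ABDE}: card=54000; try (B,hash)→8460, (D,hash)→9360, (A,hash)→33860, (B,merge)→50940, (D,merge)→67140, (B,nl_idx)→82380 …(+5); best=8460 via (B,hash)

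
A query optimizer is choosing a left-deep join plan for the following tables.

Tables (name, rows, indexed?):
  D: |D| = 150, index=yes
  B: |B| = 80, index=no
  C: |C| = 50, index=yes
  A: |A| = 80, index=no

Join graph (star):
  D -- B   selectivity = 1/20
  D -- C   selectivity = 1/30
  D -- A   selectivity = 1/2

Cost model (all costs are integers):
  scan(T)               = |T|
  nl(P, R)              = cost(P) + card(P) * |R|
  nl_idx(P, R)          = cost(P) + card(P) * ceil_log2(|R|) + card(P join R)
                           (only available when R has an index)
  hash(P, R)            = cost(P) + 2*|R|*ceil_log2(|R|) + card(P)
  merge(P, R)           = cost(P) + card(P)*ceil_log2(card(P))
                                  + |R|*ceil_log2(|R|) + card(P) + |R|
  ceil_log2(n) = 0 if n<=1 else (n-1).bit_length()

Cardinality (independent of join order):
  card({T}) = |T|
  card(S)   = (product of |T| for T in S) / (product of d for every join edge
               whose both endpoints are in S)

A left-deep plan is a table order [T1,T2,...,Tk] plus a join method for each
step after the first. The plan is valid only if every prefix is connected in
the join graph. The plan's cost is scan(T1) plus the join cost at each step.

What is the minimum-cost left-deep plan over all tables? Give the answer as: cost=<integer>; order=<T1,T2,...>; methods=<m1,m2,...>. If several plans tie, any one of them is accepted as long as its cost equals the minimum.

cost=4190; order=C,D,B,A; methods=nl_idx,hash,hash

Selinger DP (subsets sized 1..n):
  {D}: scan cost=150, card=150
  {B}: scan cost=80, card=80
  {C}: scan cost=50, card=50
  {A}: scan cost=80, card=80
  {BD}: card=600; try (D,nl_idx)→1320, (B,hash)→1420, (D,merge)→2070, (B,merge)→2140, (D,hash)→2560, (D,nl)→12080 …(+1); best=1320 via (D,nl_idx)
  {CD}: card=250; try (D,nl_idx)→700, (C,hash)→900, (C,nl_idx)→1300, (D,merge)→1750, (C,merge)→1850, (D,hash)→2500 …(+2); best=700 via (D,nl_idx)
  {AD}: card=6000; try (A,hash)→1420, (D,merge)→2070, (A,merge)→2140, (D,hash)→2560, (D,nl_idx)→6720, (D,nl)→12080 …(+1); best=1420 via (A,hash)
  {BCD}: card=1000; try (B,hash)→2070, (C,hash)→2520, (B,merge)→3590, (C,nl_idx)→5920, (C,merge)→8270, (B,nl)→20700 …(+1); best=2070 via (B,hash)
  {ABD}: card=24000; try (A,hash)→3040, (B,hash)→8540, (A,merge)→8560, (A,nl)→49320, (B,merge)→86060, (B,nl)→481420; best=3040 via (A,hash)
  {ACD}: card=10000; try (A,hash)→2070, (A,merge)→3590, (C,hash)→8020, (A,nl)→20700, (C,nl_idx)→47420, (C,merge)→85770 …(+1); best=2070 via (A,hash)
  {ABCD}: card=40000; try (A,hash)→4190, (B,hash)→13190, (A,merge)→13710, (C,hash)→27640, (A,nl)→82070, (B,merge)→152710 …(+4); best=4190 via (A,hash)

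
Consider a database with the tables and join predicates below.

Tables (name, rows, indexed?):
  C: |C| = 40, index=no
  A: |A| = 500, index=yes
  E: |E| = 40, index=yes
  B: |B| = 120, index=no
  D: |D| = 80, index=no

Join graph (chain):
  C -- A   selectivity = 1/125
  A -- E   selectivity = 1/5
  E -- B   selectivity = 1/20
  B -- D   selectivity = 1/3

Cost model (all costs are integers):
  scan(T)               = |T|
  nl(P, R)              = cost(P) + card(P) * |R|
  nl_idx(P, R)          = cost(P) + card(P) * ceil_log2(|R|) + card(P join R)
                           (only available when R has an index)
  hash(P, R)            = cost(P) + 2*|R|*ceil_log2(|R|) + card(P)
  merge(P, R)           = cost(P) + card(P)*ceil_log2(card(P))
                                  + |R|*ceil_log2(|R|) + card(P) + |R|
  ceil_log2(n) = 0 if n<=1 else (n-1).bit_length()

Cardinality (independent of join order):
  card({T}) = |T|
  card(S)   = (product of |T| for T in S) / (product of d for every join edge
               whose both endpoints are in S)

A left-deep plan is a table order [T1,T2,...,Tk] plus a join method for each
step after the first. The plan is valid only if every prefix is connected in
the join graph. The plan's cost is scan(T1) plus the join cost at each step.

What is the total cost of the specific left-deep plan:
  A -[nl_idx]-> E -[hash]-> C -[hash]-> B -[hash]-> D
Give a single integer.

23740

step 1: scan A: cost=500, card=500
step 2: join E via nl_idx
    card(P join E) = 500*40/(5) = 4000
    cost = 500 + 500*6 + 4000 = 7500
step 3: join C via hash
    card(P join C) = 4000*40/(125) = 1280
    cost = 7500 + 2*40*6 + 4000 = 11980
step 4: join B via hash
    card(P join B) = 1280*120/(20) = 7680
    cost = 11980 + 2*120*7 + 1280 = 14940
step 5: join D via hash
    card(P join D) = 7680*80/(3) = 204800
    cost = 14940 + 2*80*7 + 7680 = 23740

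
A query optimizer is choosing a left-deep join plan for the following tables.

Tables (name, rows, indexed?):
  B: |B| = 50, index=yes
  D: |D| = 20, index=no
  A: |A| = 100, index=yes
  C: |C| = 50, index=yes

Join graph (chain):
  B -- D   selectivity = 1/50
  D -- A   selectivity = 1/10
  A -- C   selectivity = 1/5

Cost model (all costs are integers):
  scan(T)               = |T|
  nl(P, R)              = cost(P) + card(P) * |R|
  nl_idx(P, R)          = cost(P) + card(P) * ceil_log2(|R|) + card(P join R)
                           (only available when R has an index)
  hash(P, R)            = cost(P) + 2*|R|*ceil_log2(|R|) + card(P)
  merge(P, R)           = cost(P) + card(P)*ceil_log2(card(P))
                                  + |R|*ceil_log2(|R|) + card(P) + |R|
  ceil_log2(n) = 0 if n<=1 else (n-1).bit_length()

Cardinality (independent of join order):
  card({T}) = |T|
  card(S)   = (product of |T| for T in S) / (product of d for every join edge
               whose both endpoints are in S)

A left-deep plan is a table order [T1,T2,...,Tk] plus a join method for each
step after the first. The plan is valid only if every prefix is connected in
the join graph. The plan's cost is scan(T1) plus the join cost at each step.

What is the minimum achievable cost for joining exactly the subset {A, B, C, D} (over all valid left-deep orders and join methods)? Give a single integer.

1300

Selinger DP over subsets of {A,B,C,D}:
  {B}: scan cost=50, card=50
  {D}: scan cost=20, card=20
  {A}: scan cost=100, card=100
  {C}: scan cost=50, card=50
  {BD}: card=20; try (B,nl_idx)→160, (D,hash)→300, (B,merge)→490, (D,merge)→520, (B,hash)→640, (B,nl)→1020 …(+1); best=160 via (B,nl_idx)
  {AD}: card=200; try (A,nl_idx)→360, (D,hash)→400, (A,merge)→940, (D,merge)→1020, (A,hash)→1440, (A,nl)→2020 …(+1); best=360 via (A,nl_idx)
  {AC}: card=1000; try (C,hash)→800, (A,merge)→1200, (C,merge)→1250, (A,nl_idx)→1400, (A,hash)→1500, (C,nl_idx)→1700 …(+2); best=800 via (C,hash)
  {ABD}: card=200; try (A,nl_idx)→500, (A,merge)→1080, (B,hash)→1160, (A,hash)→1580, (B,nl_idx)→1760, (A,nl)→2160 …(+2); best=500 via (A,nl_idx)
  {ACD}: card=2000; try (C,hash)→1160, (D,hash)→2000, (C,merge)→2510, (C,nl_idx)→3560, (C,nl)→10360, (D,merge)→11920 …(+1); best=1160 via (C,hash)
  {ABCD}: card=2000; try (C,hash)→1300, (C,merge)→2650, (C,nl_idx)→3700, (B,hash)→3760, (C,nl)→10500, (B,nl_idx)→15160 …(+2); best=1300 via (C,hash)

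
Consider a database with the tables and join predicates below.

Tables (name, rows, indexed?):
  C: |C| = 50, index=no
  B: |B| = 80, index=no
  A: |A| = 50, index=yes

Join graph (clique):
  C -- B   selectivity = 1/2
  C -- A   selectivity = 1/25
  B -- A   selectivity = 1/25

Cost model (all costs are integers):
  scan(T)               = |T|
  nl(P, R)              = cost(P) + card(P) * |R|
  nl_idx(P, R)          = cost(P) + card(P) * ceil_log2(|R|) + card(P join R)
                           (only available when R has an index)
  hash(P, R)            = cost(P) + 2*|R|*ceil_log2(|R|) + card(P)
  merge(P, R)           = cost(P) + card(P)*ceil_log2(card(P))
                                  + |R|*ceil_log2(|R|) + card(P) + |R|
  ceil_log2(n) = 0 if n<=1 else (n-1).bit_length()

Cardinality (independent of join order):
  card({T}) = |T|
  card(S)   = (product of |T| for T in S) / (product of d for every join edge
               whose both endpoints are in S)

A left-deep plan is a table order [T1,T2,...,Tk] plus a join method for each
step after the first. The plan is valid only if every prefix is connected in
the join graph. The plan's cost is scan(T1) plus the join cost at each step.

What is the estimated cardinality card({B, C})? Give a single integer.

2000

Tables in S: B(80), C(50)
Edges inside S: C-B(d=2)
numerator = 80 * 50 = 4000
denominator = 2 = 2
card(S) = 4000 / 2 = 2000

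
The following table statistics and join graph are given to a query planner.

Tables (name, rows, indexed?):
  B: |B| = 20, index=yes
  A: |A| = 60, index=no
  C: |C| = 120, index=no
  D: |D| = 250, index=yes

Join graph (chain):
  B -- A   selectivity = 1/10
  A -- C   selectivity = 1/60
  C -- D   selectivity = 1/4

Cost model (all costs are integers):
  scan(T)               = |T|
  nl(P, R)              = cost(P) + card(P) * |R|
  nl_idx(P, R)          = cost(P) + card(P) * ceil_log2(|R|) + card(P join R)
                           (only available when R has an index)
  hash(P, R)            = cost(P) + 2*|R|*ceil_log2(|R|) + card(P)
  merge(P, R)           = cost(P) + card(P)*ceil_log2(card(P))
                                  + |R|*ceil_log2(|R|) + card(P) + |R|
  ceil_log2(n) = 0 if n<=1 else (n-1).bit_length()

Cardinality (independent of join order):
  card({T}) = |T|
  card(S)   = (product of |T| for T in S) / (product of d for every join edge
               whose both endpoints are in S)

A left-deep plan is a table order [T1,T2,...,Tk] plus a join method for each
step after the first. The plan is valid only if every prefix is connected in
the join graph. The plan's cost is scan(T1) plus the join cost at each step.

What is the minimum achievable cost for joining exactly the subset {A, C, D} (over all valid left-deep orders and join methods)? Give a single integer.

4170

Selinger DP over subsets of {A,C,D}:
  {A}: scan cost=60, card=60
  {C}: scan cost=120, card=120
  {D}: scan cost=250, card=250
  {AC}: card=120; try (A,hash)→960, (C,merge)→1440, (A,merge)→1500, (C,hash)→1800, (C,nl)→7260, (A,nl)→7320; best=960 via (A,hash)
  {CD}: card=7500; try (C,hash)→2180, (D,merge)→3330, (C,merge)→3460, (D,hash)→4240, (D,nl_idx)→8580, (D,nl)→30120 …(+1); best=2180 via (C,hash)
  {ACD}: card=7500; try (D,merge)→4170, (D,hash)→5080, (D,nl_idx)→9420, (A,hash)→10400, (D,nl)→30960, (A,merge)→107600 …(+1); best=4170 via (D,merge)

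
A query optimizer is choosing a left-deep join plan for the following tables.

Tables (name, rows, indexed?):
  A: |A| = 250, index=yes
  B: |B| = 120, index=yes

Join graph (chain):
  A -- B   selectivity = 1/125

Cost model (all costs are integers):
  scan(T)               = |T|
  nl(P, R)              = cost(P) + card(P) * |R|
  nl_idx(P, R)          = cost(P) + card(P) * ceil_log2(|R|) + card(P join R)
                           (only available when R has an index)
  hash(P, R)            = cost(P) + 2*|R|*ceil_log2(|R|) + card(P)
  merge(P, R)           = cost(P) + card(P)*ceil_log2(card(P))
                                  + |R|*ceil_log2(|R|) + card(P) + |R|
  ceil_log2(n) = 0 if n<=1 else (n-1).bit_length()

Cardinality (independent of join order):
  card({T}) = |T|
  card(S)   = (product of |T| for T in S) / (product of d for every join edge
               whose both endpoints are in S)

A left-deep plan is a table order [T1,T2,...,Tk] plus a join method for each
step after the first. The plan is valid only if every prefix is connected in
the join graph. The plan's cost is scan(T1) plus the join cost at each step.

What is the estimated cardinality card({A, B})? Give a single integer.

240

Tables in S: A(250), B(120)
Edges inside S: A-B(d=125)
numerator = 250 * 120 = 30000
denominator = 125 = 125
card(S) = 30000 / 125 = 240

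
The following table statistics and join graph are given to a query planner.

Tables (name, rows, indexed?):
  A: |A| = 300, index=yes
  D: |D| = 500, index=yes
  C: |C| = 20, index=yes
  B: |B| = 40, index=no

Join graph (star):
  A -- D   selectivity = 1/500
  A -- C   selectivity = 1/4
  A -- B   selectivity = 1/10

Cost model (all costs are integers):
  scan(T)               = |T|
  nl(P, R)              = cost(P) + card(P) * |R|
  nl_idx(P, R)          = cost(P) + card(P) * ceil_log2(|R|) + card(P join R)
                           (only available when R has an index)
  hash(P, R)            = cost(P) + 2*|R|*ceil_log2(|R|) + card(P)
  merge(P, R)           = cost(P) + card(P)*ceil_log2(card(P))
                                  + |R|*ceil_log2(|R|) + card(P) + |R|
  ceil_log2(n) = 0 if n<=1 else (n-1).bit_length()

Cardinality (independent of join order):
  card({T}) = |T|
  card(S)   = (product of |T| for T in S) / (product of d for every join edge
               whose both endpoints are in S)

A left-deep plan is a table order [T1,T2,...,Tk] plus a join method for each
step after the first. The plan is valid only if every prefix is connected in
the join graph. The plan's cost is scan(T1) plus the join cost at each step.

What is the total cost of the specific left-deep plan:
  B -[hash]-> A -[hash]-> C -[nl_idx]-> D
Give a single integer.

step 1: scan B: cost=40, card=40
step 2: join A via hash
    card(P join A) = 40*300/(10) = 1200
    cost = 40 + 2*300*9 + 40 = 5480
step 3: join C via hash
    card(P join C) = 1200*20/(4) = 6000
    cost = 5480 + 2*20*5 + 1200 = 6880
step 4: join D via nl_idx
    card(P join D) = 6000*500/(500) = 6000
    cost = 6880 + 6000*9 + 6000 = 66880

66880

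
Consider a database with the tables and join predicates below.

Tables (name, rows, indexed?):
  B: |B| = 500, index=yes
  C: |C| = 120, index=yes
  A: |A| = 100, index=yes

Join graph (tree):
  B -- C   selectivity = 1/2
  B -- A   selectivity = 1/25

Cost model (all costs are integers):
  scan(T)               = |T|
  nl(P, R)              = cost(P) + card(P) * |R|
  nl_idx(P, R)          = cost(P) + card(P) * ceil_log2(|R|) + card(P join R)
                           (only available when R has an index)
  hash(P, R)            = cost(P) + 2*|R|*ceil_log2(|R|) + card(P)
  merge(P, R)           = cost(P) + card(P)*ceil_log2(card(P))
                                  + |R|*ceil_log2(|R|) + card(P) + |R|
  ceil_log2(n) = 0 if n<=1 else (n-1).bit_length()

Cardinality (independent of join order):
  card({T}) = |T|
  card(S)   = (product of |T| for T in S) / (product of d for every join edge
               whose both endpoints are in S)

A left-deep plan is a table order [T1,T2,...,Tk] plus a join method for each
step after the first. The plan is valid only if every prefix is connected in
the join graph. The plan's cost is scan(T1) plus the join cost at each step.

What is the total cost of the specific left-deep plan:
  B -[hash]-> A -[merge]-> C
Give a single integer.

27360

step 1: scan B: cost=500, card=500
step 2: join A via hash
    card(P join A) = 500*100/(25) = 2000
    cost = 500 + 2*100*7 + 500 = 2400
step 3: join C via merge
    card(P join C) = 2000*120/(2) = 120000
    cost = 2400 + 2000*11 + 120*7 + 2000 + 120 = 27360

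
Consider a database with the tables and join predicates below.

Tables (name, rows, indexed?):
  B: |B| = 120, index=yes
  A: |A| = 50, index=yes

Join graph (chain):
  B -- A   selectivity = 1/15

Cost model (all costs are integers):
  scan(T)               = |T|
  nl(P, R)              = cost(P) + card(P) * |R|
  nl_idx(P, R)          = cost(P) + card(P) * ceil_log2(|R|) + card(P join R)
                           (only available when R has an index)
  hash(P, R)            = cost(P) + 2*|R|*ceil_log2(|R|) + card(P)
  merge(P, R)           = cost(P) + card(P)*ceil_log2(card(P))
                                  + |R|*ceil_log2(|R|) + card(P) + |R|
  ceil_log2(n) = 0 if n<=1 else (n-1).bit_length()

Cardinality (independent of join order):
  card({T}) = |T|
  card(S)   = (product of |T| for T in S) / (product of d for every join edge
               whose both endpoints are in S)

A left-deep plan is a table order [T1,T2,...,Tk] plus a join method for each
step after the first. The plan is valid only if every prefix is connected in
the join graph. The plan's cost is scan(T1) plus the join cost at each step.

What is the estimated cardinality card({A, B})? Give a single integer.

Tables in S: A(50), B(120)
Edges inside S: B-A(d=15)
numerator = 50 * 120 = 6000
denominator = 15 = 15
card(S) = 6000 / 15 = 400

400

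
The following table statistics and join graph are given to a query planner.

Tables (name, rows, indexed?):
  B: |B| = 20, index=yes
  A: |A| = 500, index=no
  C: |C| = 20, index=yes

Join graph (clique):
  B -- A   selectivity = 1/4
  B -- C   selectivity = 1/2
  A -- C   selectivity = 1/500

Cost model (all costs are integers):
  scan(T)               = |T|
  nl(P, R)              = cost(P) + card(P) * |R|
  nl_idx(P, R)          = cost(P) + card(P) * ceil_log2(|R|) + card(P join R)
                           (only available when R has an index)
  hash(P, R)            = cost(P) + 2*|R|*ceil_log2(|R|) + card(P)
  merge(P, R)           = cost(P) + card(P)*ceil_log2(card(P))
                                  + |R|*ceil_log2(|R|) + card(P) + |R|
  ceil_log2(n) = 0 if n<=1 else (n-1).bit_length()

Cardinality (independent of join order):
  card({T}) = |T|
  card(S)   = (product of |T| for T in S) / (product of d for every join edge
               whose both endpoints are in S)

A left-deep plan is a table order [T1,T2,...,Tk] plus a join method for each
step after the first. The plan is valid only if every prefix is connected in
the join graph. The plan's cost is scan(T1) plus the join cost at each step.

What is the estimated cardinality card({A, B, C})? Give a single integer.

50

Tables in S: A(500), B(20), C(20)
Edges inside S: B-A(d=4), B-C(d=2), A-C(d=500)
numerator = 500 * 20 * 20 = 200000
denominator = 4 * 2 * 500 = 4000
card(S) = 200000 / 4000 = 50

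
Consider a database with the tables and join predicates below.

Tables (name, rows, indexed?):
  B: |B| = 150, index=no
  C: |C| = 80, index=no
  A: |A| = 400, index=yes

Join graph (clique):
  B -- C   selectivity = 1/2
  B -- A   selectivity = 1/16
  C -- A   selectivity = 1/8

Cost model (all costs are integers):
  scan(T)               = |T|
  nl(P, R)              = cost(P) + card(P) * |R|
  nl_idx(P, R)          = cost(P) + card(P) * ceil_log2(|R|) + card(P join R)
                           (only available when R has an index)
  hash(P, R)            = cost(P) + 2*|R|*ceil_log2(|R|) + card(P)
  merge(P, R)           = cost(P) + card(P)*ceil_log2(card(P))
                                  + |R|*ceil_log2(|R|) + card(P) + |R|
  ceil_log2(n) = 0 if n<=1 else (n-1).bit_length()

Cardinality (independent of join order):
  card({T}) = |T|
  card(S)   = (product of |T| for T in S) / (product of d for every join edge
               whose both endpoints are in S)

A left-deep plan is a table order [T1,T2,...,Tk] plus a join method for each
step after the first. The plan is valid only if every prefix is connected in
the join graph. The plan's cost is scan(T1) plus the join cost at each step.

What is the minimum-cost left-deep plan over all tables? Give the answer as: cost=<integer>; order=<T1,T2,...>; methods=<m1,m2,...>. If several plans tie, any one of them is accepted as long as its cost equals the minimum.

Selinger DP (subsets sized 1..n):
  {B}: scan cost=150, card=150
  {C}: scan cost=80, card=80
  {A}: scan cost=400, card=400
  {BC}: card=6000; try (C,hash)→1420, (B,merge)→2070, (C,merge)→2140, (B,hash)→2560, (B,nl)→12080, (C,nl)→12150; best=1420 via (C,hash)
  {AB}: card=3750; try (B,hash)→3200, (A,nl_idx)→5250, (A,merge)→5500, (B,merge)→5750, (A,hash)→7500, (A,nl)→60150 …(+1); best=3200 via (B,hash)
  {AC}: card=4000; try (C,hash)→1920, (A,merge)→4720, (A,nl_idx)→4800, (C,merge)→5040, (A,hash)→7360, (A,nl)→32080 …(+1); best=1920 via (C,hash)
  {ABC}: card=18750; try (C,hash)→8070, (B,hash)→8320, (A,hash)→14620, (C,merge)→52590, (B,merge)→55270, (A,nl_idx)→74170 …(+4); best=8070 via (C,hash)

cost=8070; order=A,B,C; methods=hash,hash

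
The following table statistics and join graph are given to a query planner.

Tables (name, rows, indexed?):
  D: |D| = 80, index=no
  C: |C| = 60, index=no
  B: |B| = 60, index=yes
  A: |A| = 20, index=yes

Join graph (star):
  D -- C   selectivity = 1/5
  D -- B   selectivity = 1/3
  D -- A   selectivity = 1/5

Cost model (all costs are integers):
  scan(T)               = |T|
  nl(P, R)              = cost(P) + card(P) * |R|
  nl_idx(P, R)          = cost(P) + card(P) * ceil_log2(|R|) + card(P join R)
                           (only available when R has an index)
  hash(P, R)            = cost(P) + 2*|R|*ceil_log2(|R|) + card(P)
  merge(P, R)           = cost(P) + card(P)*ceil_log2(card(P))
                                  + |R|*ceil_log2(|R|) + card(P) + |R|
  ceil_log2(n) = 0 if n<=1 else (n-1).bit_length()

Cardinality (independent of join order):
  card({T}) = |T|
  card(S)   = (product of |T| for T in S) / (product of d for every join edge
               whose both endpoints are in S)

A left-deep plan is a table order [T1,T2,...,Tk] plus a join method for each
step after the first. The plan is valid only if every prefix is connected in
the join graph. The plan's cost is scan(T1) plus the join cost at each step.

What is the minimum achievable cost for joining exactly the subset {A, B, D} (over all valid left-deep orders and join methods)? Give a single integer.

1400

Selinger DP over subsets of {A,B,D}:
  {D}: scan cost=80, card=80
  {B}: scan cost=60, card=60
  {A}: scan cost=20, card=20
  {BD}: card=1600; try (B,hash)→880, (D,merge)→1120, (B,merge)→1140, (D,hash)→1240, (B,nl_idx)→2160, (D,nl)→4860 …(+1); best=880 via (B,hash)
  {AD}: card=320; try (A,hash)→360, (D,merge)→780, (A,nl_idx)→800, (A,merge)→840, (D,hash)→1160, (D,nl)→1620 …(+1); best=360 via (A,hash)
  {ABD}: card=6400; try (B,hash)→1400, (A,hash)→2680, (B,merge)→3980, (B,nl_idx)→8680, (A,nl_idx)→15280, (B,nl)→19560 …(+2); best=1400 via (B,hash)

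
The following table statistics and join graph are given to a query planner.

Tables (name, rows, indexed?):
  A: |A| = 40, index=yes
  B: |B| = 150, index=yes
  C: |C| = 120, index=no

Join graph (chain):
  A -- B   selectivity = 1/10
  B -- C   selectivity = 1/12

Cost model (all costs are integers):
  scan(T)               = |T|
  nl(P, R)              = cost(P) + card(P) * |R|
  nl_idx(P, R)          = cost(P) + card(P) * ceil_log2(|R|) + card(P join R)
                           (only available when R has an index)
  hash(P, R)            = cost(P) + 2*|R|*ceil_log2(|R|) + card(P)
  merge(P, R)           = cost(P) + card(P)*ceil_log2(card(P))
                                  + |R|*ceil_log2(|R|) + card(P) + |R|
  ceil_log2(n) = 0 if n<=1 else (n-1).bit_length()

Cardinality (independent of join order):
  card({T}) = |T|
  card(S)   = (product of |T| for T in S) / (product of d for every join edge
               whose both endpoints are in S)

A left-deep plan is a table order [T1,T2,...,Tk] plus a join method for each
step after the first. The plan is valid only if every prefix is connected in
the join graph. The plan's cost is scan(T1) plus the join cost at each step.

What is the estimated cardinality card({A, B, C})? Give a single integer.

Tables in S: A(40), B(150), C(120)
Edges inside S: A-B(d=10), B-C(d=12)
numerator = 40 * 150 * 120 = 720000
denominator = 10 * 12 = 120
card(S) = 720000 / 120 = 6000

6000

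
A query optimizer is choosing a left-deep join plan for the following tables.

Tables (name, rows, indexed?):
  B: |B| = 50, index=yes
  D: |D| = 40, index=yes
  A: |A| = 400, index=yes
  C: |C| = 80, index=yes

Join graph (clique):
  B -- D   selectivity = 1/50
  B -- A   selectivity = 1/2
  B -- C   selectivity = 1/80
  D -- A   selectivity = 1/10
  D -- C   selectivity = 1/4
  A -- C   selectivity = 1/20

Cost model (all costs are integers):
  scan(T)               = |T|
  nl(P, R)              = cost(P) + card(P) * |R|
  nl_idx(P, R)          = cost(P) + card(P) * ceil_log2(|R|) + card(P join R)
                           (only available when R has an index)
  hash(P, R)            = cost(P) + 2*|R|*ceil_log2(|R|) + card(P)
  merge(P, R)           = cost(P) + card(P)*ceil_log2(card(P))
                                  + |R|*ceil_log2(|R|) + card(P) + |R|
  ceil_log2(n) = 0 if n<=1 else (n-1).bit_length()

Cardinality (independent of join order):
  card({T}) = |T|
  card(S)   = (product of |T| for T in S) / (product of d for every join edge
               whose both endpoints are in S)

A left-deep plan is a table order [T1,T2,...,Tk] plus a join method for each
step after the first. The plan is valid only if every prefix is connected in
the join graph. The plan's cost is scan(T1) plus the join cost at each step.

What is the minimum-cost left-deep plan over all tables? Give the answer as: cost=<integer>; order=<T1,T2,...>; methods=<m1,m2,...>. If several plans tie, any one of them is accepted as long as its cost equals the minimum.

cost=710; order=D,B,C,A; methods=nl_idx,nl_idx,nl_idx

Selinger DP (subsets sized 1..n):
  {B}: scan cost=50, card=50
  {D}: scan cost=40, card=40
  {A}: scan cost=400, card=400
  {C}: scan cost=80, card=80
  {BD}: card=40; try (B,nl_idx)→320, (D,nl_idx)→390, (D,hash)→580, (B,merge)→670, (D,merge)→680, (B,hash)→680 …(+2); best=320 via (B,nl_idx)
  {AB}: card=10000; try (B,hash)→1400, (A,merge)→4400, (B,merge)→4750, (A,hash)→7300, (A,nl_idx)→10500, (B,nl_idx)→12800 …(+2); best=1400 via (B,hash)
  {BC}: card=50; try (C,nl_idx)→450, (B,nl_idx)→610, (B,hash)→760, (C,merge)→1040, (B,merge)→1070, (C,hash)→1220 …(+2); best=450 via (C,nl_idx)
  {AD}: card=1600; try (D,hash)→1280, (A,nl_idx)→2000, (A,merge)→4320, (D,nl_idx)→4400, (D,merge)→4680, (A,hash)→7280 …(+2); best=1280 via (D,hash)
  {CD}: card=800; try (D,hash)→640, (C,merge)→960, (D,merge)→1000, (C,nl_idx)→1120, (C,hash)→1200, (D,nl_idx)→1360 …(+2); best=640 via (D,hash)
  {AC}: card=1600; try (C,hash)→1920, (A,nl_idx)→2400, (A,merge)→4720, (C,nl_idx)→4800, (C,merge)→5040, (A,hash)→7360 …(+2); best=1920 via (C,hash)
  {ABD}: card=800; try (A,nl_idx)→1480, (B,hash)→3480, (A,merge)→4600, (A,hash)→7560, (B,nl_idx)→11680, (D,hash)→11880 …(+6); best=1480 via (A,nl_idx)
  {BCD}: card=10; try (C,nl_idx)→610, (D,nl_idx)→760, (D,hash)→980, (D,merge)→1080, (C,merge)→1240, (C,hash)→1480 …(+6); best=610 via (C,nl_idx)
  {ABC}: card=500; try (A,nl_idx)→1400, (B,hash)→4120, (A,merge)→4800, (A,hash)→7700, (B,nl_idx)→12020, (C,hash)→12520 …(+6); best=1400 via (A,nl_idx)
  {ACD}: card=1600; try (D,hash)→4000, (C,hash)→4000, (A,hash)→8640, (A,nl_idx)→9440, (D,nl_idx)→13120, (A,merge)→13440 …(+6); best=4000 via (D,hash)
  {ABCD}: card=10; try (A,nl_idx)→710, (D,hash)→2380, (C,hash)→3400, (D,nl_idx)→4410, (A,nl)→4610, (A,merge)→4660 …(+10); best=710 via (A,nl_idx)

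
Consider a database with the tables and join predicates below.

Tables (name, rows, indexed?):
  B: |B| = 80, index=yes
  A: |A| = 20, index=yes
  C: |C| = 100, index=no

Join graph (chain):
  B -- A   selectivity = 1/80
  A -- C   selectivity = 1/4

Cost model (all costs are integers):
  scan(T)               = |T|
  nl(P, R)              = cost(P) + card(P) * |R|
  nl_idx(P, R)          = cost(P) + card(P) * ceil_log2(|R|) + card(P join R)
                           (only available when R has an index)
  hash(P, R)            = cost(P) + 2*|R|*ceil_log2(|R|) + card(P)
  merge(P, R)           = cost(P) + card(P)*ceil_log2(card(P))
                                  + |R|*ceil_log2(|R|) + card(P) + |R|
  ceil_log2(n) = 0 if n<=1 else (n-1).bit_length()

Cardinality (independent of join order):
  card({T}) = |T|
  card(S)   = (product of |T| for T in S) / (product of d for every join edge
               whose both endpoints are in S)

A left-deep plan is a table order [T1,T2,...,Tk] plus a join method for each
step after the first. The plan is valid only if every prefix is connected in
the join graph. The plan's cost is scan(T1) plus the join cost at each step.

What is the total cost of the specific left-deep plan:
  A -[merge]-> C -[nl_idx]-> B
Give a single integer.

4940

step 1: scan A: cost=20, card=20
step 2: join C via merge
    card(P join C) = 20*100/(4) = 500
    cost = 20 + 20*5 + 100*7 + 20 + 100 = 940
step 3: join B via nl_idx
    card(P join B) = 500*80/(80) = 500
    cost = 940 + 500*7 + 500 = 4940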